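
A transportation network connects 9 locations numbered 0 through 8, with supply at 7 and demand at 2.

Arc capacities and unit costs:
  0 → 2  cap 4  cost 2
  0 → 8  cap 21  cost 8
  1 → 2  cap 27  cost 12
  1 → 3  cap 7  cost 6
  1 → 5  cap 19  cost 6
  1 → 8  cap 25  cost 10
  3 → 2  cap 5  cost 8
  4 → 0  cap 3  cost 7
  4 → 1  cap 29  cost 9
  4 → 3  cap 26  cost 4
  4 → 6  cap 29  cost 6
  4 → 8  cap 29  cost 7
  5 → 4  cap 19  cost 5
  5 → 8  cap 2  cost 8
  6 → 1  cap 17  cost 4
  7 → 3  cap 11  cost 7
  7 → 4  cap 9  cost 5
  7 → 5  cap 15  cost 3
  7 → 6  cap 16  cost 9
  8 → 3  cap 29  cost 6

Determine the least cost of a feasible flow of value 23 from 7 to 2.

Minimum cost for 23 units: 492

shortest-cost path #1: 7→4→0→2 push 3 @ unit cost 14 (adds 42)
shortest-cost path #2: 7→3→2 push 5 @ unit cost 15 (adds 75)
shortest-cost path #3: 7→6→1→2 push 15 @ unit cost 25 (adds 375)
total cost = 492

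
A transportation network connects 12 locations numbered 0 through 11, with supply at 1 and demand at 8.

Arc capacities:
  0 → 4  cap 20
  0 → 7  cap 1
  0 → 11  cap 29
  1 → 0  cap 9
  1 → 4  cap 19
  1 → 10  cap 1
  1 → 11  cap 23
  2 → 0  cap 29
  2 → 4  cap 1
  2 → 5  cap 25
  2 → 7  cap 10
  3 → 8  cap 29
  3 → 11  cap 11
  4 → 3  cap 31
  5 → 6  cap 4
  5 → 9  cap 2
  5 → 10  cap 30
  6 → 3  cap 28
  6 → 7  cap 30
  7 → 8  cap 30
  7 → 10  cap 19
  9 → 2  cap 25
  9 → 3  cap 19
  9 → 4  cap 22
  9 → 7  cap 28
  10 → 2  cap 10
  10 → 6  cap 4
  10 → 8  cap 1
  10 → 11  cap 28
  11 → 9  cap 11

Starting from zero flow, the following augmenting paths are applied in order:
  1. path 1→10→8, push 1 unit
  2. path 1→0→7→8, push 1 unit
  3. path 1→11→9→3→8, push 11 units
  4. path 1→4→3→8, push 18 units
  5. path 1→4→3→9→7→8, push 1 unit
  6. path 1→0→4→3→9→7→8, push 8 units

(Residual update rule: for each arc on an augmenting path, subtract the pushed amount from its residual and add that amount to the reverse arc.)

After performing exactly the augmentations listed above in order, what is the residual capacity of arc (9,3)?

after path 1 (1→10→8, push 1): res(9,3)=19
after path 2 (1→0→7→8, push 1): res(9,3)=19
after path 3 (1→11→9→3→8, push 11): res(9,3)=8
after path 4 (1→4→3→8, push 18): res(9,3)=8
after path 5 (1→4→3→9→7→8, push 1): res(9,3)=9
after path 6 (1→0→4→3→9→7→8, push 8): res(9,3)=17

Residual capacity of (9,3): 17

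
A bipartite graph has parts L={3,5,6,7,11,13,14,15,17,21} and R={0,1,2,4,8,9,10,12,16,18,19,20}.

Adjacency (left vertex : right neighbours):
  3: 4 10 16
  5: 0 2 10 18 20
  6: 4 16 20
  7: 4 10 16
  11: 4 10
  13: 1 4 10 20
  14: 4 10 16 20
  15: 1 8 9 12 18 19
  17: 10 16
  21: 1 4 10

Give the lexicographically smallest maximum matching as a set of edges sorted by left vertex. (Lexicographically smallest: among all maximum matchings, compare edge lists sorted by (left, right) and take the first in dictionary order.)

Lex-smallest maximum matching: {(3,4), (5,0), (6,16), (7,10), (13,1), (14,20), (15,8)}

|M| = 7 (so the lex-smallest maximum matching has 7 edges)
process left vertices in ascending order; for each, take the smallest-labelled available neighbour that still permits 7 edges overall, or leave it unmatched if none does
lex-smallest matching: {3-4, 5-0, 6-16, 7-10, 13-1, 14-20, 15-8}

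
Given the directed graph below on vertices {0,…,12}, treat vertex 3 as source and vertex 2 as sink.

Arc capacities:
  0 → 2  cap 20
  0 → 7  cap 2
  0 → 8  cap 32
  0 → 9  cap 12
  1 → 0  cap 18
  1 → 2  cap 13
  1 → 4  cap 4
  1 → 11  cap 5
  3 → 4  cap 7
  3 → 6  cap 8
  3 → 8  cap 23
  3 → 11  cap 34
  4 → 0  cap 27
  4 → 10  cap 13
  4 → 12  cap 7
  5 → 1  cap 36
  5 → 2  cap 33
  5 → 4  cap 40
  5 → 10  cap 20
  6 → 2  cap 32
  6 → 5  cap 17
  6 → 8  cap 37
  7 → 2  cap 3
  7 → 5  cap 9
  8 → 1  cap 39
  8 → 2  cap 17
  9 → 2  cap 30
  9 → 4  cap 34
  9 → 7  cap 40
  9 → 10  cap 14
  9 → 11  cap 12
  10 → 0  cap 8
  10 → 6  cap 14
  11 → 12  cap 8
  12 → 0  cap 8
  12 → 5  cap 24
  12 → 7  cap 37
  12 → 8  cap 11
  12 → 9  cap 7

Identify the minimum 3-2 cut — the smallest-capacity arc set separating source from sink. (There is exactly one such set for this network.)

augment #1: 3→6→2 push 8
augment #2: 3→8→2 push 17
augment #3: 3→4→0→2 push 7
augment #4: 3→8→1→2 push 6
augment #5: 3→11→12→0→2 push 8
max flow = 46; residual-reachable set from 3 gives S-side
cut edges (S→T): {(3,4), (3,6), (3,8), (11,12)} total cap 46

Min-cut arcs: {(3,4), (3,6), (3,8), (11,12)} (total capacity 46)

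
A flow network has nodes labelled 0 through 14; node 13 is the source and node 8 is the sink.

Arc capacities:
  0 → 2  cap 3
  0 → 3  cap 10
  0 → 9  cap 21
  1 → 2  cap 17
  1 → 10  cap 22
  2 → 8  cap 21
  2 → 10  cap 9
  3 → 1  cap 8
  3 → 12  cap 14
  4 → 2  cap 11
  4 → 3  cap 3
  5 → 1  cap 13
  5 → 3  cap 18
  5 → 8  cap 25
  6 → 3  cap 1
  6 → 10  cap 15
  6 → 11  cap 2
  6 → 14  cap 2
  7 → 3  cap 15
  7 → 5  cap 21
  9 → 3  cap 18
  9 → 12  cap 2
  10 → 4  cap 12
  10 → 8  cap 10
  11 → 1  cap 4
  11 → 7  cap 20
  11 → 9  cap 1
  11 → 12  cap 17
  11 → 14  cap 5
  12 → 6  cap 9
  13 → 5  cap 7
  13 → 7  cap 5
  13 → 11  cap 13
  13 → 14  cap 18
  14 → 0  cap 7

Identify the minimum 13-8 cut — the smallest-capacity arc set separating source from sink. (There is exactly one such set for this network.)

Min-cut arcs: {(13,5), (13,7), (13,11), (14,0)} (total capacity 32)

augment #1: 13→5→8 push 7
augment #2: 13→7→5→8 push 5
augment #3: 13→11→1→2→8 push 4
augment #4: 13→11→7→5→8 push 9
augment #5: 13→14→0→2→8 push 3
augment #6: 13→14→0→3→1→2→8 push 4
max flow = 32; residual-reachable set from 13 gives S-side
cut edges (S→T): {(13,5), (13,7), (13,11), (14,0)} total cap 32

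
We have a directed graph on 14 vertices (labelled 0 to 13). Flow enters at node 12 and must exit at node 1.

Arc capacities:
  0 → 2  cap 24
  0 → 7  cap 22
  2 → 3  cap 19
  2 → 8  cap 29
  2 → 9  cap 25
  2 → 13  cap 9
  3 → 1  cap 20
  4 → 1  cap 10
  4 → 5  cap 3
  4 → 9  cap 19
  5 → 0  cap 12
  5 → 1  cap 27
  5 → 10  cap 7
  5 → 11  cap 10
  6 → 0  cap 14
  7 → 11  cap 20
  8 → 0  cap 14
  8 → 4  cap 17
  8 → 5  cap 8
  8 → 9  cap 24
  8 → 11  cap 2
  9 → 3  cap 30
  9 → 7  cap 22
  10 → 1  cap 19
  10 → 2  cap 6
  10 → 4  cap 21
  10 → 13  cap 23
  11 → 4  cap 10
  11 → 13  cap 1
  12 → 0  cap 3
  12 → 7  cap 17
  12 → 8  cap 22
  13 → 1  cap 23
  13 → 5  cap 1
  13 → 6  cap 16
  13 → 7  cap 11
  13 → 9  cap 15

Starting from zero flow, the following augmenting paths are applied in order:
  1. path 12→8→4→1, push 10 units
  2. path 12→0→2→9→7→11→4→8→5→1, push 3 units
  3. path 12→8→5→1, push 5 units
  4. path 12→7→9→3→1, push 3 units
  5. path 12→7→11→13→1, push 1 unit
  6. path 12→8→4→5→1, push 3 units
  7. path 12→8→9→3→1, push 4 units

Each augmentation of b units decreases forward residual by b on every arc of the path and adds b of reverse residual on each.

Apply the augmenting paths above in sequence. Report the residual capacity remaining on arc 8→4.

after path 1 (12→8→4→1, push 10): res(8,4)=7
after path 2 (12→0→2→9→7→11→4→8→5→1, push 3): res(8,4)=10
after path 3 (12→8→5→1, push 5): res(8,4)=10
after path 4 (12→7→9→3→1, push 3): res(8,4)=10
after path 5 (12→7→11→13→1, push 1): res(8,4)=10
after path 6 (12→8→4→5→1, push 3): res(8,4)=7
after path 7 (12→8→9→3→1, push 4): res(8,4)=7

Residual capacity of (8,4): 7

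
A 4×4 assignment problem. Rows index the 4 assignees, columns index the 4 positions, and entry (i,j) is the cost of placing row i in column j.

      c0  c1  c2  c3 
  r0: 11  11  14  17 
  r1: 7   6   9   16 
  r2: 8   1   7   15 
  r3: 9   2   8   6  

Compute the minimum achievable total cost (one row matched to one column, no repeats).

optimal assignment: row0→col0 (cost 11), row1→col2 (cost 9), row2→col1 (cost 1), row3→col3 (cost 6)
total = 11 + 9 + 1 + 6 = 27

Minimum assignment cost: 27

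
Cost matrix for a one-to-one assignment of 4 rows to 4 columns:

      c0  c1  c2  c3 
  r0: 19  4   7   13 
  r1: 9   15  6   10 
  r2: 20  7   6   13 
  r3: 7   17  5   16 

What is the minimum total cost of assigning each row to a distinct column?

optimal assignment: row0→col1 (cost 4), row1→col3 (cost 10), row2→col2 (cost 6), row3→col0 (cost 7)
total = 4 + 10 + 6 + 7 = 27

Minimum assignment cost: 27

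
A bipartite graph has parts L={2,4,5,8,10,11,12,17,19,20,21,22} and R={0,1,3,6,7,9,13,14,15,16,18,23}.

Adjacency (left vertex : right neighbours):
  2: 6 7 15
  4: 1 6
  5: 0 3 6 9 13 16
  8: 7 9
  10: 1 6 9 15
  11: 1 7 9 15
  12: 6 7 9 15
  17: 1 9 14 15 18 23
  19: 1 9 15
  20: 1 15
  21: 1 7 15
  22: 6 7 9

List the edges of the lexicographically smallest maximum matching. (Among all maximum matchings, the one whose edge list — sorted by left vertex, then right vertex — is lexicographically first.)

Lex-smallest maximum matching: {(2,6), (4,1), (5,0), (8,7), (10,9), (11,15), (17,14)}

|M| = 7 (so the lex-smallest maximum matching has 7 edges)
process left vertices in ascending order; for each, take the smallest-labelled available neighbour that still permits 7 edges overall, or leave it unmatched if none does
lex-smallest matching: {2-6, 4-1, 5-0, 8-7, 10-9, 11-15, 17-14}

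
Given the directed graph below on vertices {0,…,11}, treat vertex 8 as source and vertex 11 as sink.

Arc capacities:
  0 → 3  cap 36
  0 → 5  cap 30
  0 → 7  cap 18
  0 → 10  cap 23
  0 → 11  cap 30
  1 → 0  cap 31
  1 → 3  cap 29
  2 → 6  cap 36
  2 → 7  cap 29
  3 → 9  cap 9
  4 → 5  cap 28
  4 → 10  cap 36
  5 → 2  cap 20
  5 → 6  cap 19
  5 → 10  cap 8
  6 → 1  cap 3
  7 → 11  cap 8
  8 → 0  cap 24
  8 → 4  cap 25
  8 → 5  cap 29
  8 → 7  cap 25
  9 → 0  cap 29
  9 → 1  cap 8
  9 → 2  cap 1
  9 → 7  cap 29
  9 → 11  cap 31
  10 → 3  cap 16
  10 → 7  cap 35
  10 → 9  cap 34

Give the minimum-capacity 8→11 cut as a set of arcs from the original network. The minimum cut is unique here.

Min-cut arcs: {(5,10), (6,1), (7,11), (8,0), (8,4)} (total capacity 68)

augment #1: 8→0→11 push 24
augment #2: 8→7→11 push 8
augment #3: 8→4→10→9→11 push 25
augment #4: 8→5→10→9→11 push 6
augment #5: 8→5→6→1→0→11 push 3
augment #6: 8→5→10→9→0→11 push 2
max flow = 68; residual-reachable set from 8 gives S-side
cut edges (S→T): {(5,10), (6,1), (7,11), (8,0), (8,4)} total cap 68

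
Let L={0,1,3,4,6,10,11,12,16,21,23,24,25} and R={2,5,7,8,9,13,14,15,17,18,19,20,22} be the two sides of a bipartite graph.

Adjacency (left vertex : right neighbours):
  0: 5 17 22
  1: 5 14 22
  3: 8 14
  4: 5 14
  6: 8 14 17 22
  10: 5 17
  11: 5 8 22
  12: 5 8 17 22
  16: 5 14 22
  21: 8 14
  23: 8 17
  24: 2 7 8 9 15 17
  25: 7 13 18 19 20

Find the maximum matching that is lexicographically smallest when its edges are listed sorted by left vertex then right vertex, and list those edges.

|M| = 7 (so the lex-smallest maximum matching has 7 edges)
process left vertices in ascending order; for each, take the smallest-labelled available neighbour that still permits 7 edges overall, or leave it unmatched if none does
lex-smallest matching: {0-5, 1-14, 3-8, 6-17, 11-22, 24-2, 25-7}

Lex-smallest maximum matching: {(0,5), (1,14), (3,8), (6,17), (11,22), (24,2), (25,7)}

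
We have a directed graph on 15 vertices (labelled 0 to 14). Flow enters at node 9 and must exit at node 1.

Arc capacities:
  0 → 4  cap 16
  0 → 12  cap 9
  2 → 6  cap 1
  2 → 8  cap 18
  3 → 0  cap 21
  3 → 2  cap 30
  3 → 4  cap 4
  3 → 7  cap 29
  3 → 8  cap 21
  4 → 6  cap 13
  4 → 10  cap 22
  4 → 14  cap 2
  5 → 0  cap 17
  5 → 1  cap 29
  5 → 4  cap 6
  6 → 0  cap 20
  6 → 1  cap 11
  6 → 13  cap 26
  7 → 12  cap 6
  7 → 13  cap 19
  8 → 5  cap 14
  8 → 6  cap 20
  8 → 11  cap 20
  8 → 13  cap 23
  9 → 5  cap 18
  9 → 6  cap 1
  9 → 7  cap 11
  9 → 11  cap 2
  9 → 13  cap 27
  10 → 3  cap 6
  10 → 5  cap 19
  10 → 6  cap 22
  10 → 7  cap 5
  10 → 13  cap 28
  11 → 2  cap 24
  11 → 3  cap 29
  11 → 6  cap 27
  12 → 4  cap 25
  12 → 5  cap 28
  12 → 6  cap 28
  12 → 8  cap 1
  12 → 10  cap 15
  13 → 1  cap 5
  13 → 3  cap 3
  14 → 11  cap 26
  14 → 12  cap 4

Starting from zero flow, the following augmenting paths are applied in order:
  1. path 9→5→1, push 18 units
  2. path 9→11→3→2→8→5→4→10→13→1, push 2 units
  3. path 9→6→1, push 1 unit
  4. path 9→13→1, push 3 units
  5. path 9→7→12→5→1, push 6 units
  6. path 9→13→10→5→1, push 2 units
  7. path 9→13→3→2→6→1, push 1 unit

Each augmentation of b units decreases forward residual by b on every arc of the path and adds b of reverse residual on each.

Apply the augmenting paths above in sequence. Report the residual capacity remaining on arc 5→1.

Residual capacity of (5,1): 3

after path 1 (9→5→1, push 18): res(5,1)=11
after path 2 (9→11→3→2→8→5→4→10→13→1, push 2): res(5,1)=11
after path 3 (9→6→1, push 1): res(5,1)=11
after path 4 (9→13→1, push 3): res(5,1)=11
after path 5 (9→7→12→5→1, push 6): res(5,1)=5
after path 6 (9→13→10→5→1, push 2): res(5,1)=3
after path 7 (9→13→3→2→6→1, push 1): res(5,1)=3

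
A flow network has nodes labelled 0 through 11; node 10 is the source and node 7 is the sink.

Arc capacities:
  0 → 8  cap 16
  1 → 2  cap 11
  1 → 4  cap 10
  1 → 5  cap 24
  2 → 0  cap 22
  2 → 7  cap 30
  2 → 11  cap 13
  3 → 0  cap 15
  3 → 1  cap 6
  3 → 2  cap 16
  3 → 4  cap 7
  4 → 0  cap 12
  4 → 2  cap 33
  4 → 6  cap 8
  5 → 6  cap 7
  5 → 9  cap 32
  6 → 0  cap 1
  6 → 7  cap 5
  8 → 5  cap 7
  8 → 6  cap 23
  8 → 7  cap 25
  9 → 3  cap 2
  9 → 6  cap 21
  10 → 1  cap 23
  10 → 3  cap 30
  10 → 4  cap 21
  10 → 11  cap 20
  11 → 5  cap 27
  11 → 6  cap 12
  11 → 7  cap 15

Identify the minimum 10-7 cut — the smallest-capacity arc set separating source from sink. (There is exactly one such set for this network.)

Min-cut arcs: {(0,8), (2,7), (6,7), (11,7)} (total capacity 66)

augment #1: 10→11→7 push 15
augment #2: 10→1→2→7 push 11
augment #3: 10→3→2→7 push 16
augment #4: 10→4→2→7 push 3
augment #5: 10→4→6→7 push 5
augment #6: 10→3→0→8→7 push 14
augment #7: 10→4→0→8→7 push 2
max flow = 66; residual-reachable set from 10 gives S-side
cut edges (S→T): {(0,8), (2,7), (6,7), (11,7)} total cap 66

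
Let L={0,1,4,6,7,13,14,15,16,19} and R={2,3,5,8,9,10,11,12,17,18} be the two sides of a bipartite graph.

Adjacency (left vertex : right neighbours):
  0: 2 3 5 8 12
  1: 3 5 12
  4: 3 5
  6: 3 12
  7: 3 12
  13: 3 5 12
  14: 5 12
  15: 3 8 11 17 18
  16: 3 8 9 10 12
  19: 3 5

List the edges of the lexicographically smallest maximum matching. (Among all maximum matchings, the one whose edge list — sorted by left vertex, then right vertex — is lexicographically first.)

Lex-smallest maximum matching: {(0,2), (1,3), (4,5), (6,12), (15,8), (16,9)}

|M| = 6 (so the lex-smallest maximum matching has 6 edges)
process left vertices in ascending order; for each, take the smallest-labelled available neighbour that still permits 6 edges overall, or leave it unmatched if none does
lex-smallest matching: {0-2, 1-3, 4-5, 6-12, 15-8, 16-9}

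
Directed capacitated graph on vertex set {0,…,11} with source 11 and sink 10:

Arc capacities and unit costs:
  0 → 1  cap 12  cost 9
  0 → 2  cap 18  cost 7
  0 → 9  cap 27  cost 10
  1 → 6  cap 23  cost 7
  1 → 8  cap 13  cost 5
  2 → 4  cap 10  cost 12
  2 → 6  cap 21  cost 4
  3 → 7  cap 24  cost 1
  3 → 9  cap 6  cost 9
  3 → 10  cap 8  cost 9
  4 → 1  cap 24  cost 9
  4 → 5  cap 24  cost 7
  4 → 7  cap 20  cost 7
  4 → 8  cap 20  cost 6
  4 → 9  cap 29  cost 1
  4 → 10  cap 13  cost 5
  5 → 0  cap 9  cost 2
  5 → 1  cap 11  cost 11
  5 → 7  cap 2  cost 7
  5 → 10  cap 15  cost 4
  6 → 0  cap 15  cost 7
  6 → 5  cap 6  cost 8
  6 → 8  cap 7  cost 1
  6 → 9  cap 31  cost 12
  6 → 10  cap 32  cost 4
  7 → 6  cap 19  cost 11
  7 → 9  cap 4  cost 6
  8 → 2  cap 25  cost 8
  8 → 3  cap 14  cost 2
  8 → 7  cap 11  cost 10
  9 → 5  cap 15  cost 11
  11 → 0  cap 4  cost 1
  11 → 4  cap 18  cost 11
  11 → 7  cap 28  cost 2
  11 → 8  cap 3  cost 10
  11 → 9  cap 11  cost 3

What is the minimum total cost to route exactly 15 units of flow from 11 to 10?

shortest-cost path #1: 11→4→10 push 13 @ unit cost 16 (adds 208)
shortest-cost path #2: 11→0→2→6→10 push 2 @ unit cost 16 (adds 32)
total cost = 240

Minimum cost for 15 units: 240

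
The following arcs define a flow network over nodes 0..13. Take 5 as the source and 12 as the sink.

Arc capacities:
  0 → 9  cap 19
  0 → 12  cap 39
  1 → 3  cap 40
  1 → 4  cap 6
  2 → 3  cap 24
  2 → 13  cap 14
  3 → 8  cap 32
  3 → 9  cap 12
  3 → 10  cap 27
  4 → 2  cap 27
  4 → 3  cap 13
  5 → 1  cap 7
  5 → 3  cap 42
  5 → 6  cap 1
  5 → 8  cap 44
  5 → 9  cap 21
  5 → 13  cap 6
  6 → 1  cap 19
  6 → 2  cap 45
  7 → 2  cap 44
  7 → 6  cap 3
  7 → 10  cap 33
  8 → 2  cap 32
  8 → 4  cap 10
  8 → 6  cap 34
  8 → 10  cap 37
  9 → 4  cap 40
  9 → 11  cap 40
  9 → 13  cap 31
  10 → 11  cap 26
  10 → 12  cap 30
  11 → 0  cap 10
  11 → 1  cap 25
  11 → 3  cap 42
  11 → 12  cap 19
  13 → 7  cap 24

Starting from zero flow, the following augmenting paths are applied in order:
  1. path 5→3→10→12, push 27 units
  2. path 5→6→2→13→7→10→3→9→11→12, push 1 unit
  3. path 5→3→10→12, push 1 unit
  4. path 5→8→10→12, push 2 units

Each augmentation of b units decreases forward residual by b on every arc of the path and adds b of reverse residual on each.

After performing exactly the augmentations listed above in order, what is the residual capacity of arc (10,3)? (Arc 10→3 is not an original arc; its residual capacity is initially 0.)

after path 1 (5→3→10→12, push 27): res(10,3)=27
after path 2 (5→6→2→13→7→10→3→9→11→12, push 1): res(10,3)=26
after path 3 (5→3→10→12, push 1): res(10,3)=27
after path 4 (5→8→10→12, push 2): res(10,3)=27

Residual capacity of (10,3): 27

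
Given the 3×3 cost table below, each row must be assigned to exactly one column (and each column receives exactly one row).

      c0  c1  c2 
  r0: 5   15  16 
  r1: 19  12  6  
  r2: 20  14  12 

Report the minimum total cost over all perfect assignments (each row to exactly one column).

optimal assignment: row0→col0 (cost 5), row1→col2 (cost 6), row2→col1 (cost 14)
total = 5 + 6 + 14 = 25

Minimum assignment cost: 25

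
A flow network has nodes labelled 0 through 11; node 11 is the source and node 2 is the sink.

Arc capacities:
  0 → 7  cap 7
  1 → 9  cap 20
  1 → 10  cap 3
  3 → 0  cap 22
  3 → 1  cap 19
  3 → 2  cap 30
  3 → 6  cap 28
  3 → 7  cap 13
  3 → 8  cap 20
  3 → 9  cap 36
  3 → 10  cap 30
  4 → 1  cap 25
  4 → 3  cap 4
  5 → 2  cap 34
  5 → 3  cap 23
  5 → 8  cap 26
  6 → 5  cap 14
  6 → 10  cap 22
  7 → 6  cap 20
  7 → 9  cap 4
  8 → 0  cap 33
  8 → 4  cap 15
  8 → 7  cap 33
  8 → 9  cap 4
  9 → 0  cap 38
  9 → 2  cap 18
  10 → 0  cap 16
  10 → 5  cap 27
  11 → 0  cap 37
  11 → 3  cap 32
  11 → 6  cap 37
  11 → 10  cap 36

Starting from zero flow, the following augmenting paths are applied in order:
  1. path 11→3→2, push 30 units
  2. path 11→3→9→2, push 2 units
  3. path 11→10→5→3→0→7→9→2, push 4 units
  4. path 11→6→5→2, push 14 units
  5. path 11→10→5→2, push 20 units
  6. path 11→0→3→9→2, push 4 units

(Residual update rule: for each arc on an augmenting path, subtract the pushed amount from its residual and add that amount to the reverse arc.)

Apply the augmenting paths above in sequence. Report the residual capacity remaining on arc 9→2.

after path 1 (11→3→2, push 30): res(9,2)=18
after path 2 (11→3→9→2, push 2): res(9,2)=16
after path 3 (11→10→5→3→0→7→9→2, push 4): res(9,2)=12
after path 4 (11→6→5→2, push 14): res(9,2)=12
after path 5 (11→10→5→2, push 20): res(9,2)=12
after path 6 (11→0→3→9→2, push 4): res(9,2)=8

Residual capacity of (9,2): 8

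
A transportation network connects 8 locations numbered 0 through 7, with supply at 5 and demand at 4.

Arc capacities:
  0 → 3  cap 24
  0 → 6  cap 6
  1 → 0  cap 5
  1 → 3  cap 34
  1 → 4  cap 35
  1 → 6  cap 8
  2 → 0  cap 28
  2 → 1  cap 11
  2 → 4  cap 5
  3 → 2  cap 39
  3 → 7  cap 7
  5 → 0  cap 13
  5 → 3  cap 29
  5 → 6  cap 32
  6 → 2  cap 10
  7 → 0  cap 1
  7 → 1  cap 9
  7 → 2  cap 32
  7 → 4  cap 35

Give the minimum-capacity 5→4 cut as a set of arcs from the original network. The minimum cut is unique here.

augment #1: 5→3→2→4 push 5
augment #2: 5→3→7→4 push 7
augment #3: 5→3→2→1→4 push 11
max flow = 23; residual-reachable set from 5 gives S-side
cut edges (S→T): {(2,1), (2,4), (3,7)} total cap 23

Min-cut arcs: {(2,1), (2,4), (3,7)} (total capacity 23)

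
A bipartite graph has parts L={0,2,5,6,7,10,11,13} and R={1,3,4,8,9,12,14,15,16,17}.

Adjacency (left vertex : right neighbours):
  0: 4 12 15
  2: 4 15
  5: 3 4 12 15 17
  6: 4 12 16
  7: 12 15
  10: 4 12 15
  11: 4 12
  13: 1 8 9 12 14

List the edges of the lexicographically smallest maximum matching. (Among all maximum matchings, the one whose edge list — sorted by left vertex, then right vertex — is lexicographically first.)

Lex-smallest maximum matching: {(0,4), (2,15), (5,3), (6,16), (7,12), (13,1)}

|M| = 6 (so the lex-smallest maximum matching has 6 edges)
process left vertices in ascending order; for each, take the smallest-labelled available neighbour that still permits 6 edges overall, or leave it unmatched if none does
lex-smallest matching: {0-4, 2-15, 5-3, 6-16, 7-12, 13-1}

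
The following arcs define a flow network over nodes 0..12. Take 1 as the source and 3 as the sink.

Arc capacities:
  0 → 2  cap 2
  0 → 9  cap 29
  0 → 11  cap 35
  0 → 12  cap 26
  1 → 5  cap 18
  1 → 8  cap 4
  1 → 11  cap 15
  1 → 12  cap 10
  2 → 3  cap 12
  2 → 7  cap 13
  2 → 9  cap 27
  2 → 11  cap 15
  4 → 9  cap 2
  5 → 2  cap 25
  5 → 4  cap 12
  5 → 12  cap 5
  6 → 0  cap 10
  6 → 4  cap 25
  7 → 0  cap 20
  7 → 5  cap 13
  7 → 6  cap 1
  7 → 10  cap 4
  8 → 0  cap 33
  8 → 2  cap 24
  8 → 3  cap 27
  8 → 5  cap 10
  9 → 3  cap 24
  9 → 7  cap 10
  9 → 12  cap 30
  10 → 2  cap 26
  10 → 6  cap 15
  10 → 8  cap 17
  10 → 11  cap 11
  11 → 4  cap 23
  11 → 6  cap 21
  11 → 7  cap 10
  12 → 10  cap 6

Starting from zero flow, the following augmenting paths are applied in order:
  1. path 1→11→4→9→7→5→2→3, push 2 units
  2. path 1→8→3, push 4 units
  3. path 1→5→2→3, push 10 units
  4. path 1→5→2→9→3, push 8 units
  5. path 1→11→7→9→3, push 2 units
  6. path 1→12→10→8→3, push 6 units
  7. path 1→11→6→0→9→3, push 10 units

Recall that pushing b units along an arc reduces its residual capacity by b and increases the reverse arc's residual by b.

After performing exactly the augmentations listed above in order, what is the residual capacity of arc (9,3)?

Residual capacity of (9,3): 4

after path 1 (1→11→4→9→7→5→2→3, push 2): res(9,3)=24
after path 2 (1→8→3, push 4): res(9,3)=24
after path 3 (1→5→2→3, push 10): res(9,3)=24
after path 4 (1→5→2→9→3, push 8): res(9,3)=16
after path 5 (1→11→7→9→3, push 2): res(9,3)=14
after path 6 (1→12→10→8→3, push 6): res(9,3)=14
after path 7 (1→11→6→0→9→3, push 10): res(9,3)=4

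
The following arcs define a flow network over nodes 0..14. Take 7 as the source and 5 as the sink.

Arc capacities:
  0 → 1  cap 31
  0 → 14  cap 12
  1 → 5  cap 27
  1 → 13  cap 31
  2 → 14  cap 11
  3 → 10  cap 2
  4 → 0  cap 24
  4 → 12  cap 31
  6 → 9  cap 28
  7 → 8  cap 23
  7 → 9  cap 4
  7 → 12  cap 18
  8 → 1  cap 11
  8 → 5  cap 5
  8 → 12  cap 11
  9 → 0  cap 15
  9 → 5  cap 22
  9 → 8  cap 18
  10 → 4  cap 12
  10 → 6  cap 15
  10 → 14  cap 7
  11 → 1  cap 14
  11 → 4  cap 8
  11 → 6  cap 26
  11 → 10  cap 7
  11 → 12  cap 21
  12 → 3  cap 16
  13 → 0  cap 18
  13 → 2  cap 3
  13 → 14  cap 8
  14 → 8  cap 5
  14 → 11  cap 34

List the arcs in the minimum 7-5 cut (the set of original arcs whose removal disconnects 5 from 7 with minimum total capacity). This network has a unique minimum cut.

Min-cut arcs: {(3,10), (7,9), (8,1), (8,5)} (total capacity 22)

augment #1: 7→8→5 push 5
augment #2: 7→9→5 push 4
augment #3: 7→8→1→5 push 11
augment #4: 7→12→3→10→6→9→5 push 2
max flow = 22; residual-reachable set from 7 gives S-side
cut edges (S→T): {(3,10), (7,9), (8,1), (8,5)} total cap 22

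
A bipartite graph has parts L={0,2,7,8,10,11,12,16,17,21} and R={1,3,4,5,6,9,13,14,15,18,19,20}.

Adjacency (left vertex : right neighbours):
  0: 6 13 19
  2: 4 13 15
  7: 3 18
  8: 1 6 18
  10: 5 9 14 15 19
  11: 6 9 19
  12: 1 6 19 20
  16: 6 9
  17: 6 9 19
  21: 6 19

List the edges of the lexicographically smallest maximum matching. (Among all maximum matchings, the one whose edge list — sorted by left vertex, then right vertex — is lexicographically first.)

|M| = 9 (so the lex-smallest maximum matching has 9 edges)
process left vertices in ascending order; for each, take the smallest-labelled available neighbour that still permits 9 edges overall, or leave it unmatched if none does
lex-smallest matching: {0-13, 2-4, 7-3, 8-1, 10-5, 11-6, 12-20, 16-9, 17-19}

Lex-smallest maximum matching: {(0,13), (2,4), (7,3), (8,1), (10,5), (11,6), (12,20), (16,9), (17,19)}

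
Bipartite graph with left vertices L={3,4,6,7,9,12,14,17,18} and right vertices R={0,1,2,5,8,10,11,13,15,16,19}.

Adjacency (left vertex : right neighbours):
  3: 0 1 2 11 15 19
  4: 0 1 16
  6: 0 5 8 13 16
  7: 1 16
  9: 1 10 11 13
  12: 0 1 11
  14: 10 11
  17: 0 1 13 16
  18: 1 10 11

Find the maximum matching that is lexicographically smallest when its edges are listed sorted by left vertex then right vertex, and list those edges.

Lex-smallest maximum matching: {(3,2), (4,0), (6,5), (7,1), (9,13), (12,11), (14,10), (17,16)}

|M| = 8 (so the lex-smallest maximum matching has 8 edges)
process left vertices in ascending order; for each, take the smallest-labelled available neighbour that still permits 8 edges overall, or leave it unmatched if none does
lex-smallest matching: {3-2, 4-0, 6-5, 7-1, 9-13, 12-11, 14-10, 17-16}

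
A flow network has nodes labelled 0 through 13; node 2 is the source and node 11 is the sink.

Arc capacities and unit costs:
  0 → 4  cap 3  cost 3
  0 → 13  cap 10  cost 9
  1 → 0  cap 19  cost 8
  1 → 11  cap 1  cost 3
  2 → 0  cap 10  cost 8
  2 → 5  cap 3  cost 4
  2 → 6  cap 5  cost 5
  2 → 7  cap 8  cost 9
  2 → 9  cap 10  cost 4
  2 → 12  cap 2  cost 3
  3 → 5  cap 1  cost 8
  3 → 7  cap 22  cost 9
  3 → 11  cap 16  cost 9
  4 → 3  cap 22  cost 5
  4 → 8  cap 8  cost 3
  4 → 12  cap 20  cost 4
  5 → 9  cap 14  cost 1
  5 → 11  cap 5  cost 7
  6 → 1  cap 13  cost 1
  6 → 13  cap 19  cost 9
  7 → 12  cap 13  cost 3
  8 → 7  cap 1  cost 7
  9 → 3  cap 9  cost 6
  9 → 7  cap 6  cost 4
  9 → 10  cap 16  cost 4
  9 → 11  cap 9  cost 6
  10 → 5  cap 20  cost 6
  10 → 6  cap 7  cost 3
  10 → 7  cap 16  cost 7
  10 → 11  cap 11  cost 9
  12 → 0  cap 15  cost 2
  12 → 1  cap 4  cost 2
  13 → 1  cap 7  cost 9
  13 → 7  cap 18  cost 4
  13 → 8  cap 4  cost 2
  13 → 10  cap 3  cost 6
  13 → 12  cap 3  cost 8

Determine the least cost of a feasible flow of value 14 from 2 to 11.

shortest-cost path #1: 2→12→1→11 push 1 @ unit cost 8 (adds 8)
shortest-cost path #2: 2→9→11 push 9 @ unit cost 10 (adds 90)
shortest-cost path #3: 2→5→11 push 3 @ unit cost 11 (adds 33)
shortest-cost path #4: 2→9→10→11 push 1 @ unit cost 17 (adds 17)
total cost = 148

Minimum cost for 14 units: 148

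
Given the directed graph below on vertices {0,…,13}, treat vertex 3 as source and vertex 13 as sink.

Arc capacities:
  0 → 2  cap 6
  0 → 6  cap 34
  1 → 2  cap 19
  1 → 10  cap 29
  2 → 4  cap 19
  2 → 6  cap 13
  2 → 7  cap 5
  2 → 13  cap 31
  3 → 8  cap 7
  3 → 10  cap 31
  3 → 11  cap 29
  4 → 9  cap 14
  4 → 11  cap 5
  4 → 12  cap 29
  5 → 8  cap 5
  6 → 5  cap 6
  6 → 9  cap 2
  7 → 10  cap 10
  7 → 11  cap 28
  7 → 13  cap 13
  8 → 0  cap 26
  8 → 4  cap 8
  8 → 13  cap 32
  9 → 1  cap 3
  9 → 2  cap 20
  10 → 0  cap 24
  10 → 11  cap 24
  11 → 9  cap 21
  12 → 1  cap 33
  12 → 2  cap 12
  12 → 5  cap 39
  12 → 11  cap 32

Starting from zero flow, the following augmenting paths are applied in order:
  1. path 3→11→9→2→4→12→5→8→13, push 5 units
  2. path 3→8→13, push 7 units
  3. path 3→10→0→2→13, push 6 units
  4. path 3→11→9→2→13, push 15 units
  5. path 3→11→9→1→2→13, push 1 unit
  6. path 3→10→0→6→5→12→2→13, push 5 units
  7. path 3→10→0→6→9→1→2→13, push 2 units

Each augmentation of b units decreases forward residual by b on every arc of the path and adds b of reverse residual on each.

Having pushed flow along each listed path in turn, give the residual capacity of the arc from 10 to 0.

after path 1 (3→11→9→2→4→12→5→8→13, push 5): res(10,0)=24
after path 2 (3→8→13, push 7): res(10,0)=24
after path 3 (3→10→0→2→13, push 6): res(10,0)=18
after path 4 (3→11→9→2→13, push 15): res(10,0)=18
after path 5 (3→11→9→1→2→13, push 1): res(10,0)=18
after path 6 (3→10→0→6→5→12→2→13, push 5): res(10,0)=13
after path 7 (3→10→0→6→9→1→2→13, push 2): res(10,0)=11

Residual capacity of (10,0): 11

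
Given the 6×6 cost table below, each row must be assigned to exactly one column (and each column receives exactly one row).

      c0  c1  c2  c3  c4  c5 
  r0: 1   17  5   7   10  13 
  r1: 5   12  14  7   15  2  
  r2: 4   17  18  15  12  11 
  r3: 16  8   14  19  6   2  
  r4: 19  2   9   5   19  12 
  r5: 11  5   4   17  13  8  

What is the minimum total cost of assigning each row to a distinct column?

Minimum assignment cost: 25

optimal assignment: row0→col3 (cost 7), row1→col5 (cost 2), row2→col0 (cost 4), row3→col4 (cost 6), row4→col1 (cost 2), row5→col2 (cost 4)
total = 7 + 2 + 4 + 6 + 2 + 4 = 25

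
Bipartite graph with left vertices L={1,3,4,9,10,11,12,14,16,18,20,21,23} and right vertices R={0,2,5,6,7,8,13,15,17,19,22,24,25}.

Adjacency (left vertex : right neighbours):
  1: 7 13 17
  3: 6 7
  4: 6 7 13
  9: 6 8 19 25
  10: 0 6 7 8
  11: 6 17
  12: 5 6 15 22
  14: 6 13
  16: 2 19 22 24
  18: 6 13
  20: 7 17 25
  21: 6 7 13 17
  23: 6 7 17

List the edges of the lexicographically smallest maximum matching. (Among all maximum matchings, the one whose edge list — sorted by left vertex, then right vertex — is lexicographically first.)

Lex-smallest maximum matching: {(1,7), (3,6), (4,13), (9,8), (10,0), (11,17), (12,5), (16,2), (20,25)}

|M| = 9 (so the lex-smallest maximum matching has 9 edges)
process left vertices in ascending order; for each, take the smallest-labelled available neighbour that still permits 9 edges overall, or leave it unmatched if none does
lex-smallest matching: {1-7, 3-6, 4-13, 9-8, 10-0, 11-17, 12-5, 16-2, 20-25}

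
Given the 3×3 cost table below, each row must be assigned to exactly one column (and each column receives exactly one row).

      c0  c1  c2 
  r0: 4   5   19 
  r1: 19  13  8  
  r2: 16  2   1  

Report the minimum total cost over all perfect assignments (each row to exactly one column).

Minimum assignment cost: 14

optimal assignment: row0→col0 (cost 4), row1→col2 (cost 8), row2→col1 (cost 2)
total = 4 + 8 + 2 = 14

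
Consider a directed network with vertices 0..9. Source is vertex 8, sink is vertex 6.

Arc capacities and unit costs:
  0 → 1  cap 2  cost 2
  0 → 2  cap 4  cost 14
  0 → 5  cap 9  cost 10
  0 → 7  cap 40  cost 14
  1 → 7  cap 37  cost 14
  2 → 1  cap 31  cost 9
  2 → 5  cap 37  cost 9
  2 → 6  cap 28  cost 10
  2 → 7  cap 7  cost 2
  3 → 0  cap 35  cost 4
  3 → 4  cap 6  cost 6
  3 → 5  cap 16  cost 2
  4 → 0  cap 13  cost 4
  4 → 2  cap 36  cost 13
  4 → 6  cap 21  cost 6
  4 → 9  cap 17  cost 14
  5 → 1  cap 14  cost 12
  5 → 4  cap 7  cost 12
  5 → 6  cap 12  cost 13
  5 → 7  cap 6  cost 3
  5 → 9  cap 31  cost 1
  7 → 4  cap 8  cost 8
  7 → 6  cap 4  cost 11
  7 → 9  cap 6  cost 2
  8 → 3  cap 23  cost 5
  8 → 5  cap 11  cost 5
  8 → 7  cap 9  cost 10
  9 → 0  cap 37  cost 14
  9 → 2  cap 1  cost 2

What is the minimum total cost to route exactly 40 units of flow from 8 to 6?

shortest-cost path #1: 8→3→4→6 push 6 @ unit cost 17 (adds 102)
shortest-cost path #2: 8→5→6 push 11 @ unit cost 18 (adds 198)
shortest-cost path #3: 8→3→5→6 push 1 @ unit cost 20 (adds 20)
shortest-cost path #4: 8→3→5→9→2→6 push 1 @ unit cost 20 (adds 20)
shortest-cost path #5: 8→7→6 push 4 @ unit cost 21 (adds 84)
shortest-cost path #6: 8→7→4→6 push 5 @ unit cost 24 (adds 120)
shortest-cost path #7: 8→3→5→7→4→6 push 3 @ unit cost 24 (adds 72)
shortest-cost path #8: 8→3→5→4→6 push 7 @ unit cost 25 (adds 175)
shortest-cost path #9: 8→3→0→2→6 push 2 @ unit cost 33 (adds 66)
total cost = 857

Minimum cost for 40 units: 857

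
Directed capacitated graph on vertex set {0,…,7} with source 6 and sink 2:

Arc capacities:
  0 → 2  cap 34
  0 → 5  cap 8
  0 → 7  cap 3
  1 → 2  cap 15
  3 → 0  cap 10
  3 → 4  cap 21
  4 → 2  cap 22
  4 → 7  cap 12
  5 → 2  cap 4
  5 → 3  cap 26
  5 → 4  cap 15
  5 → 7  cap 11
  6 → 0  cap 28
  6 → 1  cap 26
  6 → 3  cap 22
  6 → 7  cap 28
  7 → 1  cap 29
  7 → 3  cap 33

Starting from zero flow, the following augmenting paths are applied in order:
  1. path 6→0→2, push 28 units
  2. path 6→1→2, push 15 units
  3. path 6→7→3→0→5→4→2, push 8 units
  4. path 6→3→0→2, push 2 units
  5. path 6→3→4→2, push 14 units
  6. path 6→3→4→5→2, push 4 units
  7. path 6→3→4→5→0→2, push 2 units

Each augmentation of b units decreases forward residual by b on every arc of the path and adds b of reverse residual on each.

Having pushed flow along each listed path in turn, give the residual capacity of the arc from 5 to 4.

Residual capacity of (5,4): 13

after path 1 (6→0→2, push 28): res(5,4)=15
after path 2 (6→1→2, push 15): res(5,4)=15
after path 3 (6→7→3→0→5→4→2, push 8): res(5,4)=7
after path 4 (6→3→0→2, push 2): res(5,4)=7
after path 5 (6→3→4→2, push 14): res(5,4)=7
after path 6 (6→3→4→5→2, push 4): res(5,4)=11
after path 7 (6→3→4→5→0→2, push 2): res(5,4)=13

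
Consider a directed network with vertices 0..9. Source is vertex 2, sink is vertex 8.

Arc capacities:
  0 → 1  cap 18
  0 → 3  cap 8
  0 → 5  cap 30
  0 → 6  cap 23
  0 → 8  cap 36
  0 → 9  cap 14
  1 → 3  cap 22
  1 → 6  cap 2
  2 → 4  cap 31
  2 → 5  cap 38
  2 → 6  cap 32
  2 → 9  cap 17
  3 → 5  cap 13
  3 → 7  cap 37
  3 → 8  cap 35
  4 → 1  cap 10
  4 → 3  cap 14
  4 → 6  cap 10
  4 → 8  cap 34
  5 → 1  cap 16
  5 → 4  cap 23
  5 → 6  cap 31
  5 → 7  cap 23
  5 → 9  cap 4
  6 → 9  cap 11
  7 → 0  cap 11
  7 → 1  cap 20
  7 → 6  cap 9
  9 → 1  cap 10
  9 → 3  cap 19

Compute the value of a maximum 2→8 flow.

Maximum flow value: 80

augment #1: 2→4→8 bottleneck 31, total now 31
augment #2: 2→5→4→8 bottleneck 3, total now 34
augment #3: 2→9→3→8 bottleneck 17, total now 51
augment #4: 2→5→1→3→8 bottleneck 16, total now 67
augment #5: 2→5→4→3→8 bottleneck 2, total now 69
augment #6: 2→5→7→0→8 bottleneck 11, total now 80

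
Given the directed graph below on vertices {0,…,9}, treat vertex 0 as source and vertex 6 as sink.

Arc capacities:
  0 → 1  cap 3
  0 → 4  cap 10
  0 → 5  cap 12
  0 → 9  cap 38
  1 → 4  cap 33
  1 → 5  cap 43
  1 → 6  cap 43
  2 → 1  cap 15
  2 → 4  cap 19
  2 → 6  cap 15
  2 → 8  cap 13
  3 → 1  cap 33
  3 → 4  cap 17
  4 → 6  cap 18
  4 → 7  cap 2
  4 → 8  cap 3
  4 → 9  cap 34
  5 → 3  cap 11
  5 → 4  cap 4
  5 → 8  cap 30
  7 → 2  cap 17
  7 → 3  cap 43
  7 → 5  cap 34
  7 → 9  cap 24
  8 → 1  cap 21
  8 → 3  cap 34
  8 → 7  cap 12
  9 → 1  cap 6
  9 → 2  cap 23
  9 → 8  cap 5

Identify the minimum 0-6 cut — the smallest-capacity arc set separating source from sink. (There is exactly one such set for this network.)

augment #1: 0→1→6 push 3
augment #2: 0→4→6 push 10
augment #3: 0→5→4→6 push 4
augment #4: 0→9→1→6 push 6
augment #5: 0→9→2→6 push 15
augment #6: 0→5→3→1→6 push 8
augment #7: 0→9→2→1→6 push 8
augment #8: 0→9→8→1→6 push 5
max flow = 59; residual-reachable set from 0 gives S-side
cut edges (S→T): {(0,1), (0,4), (0,5), (9,1), (9,2), (9,8)} total cap 59

Min-cut arcs: {(0,1), (0,4), (0,5), (9,1), (9,2), (9,8)} (total capacity 59)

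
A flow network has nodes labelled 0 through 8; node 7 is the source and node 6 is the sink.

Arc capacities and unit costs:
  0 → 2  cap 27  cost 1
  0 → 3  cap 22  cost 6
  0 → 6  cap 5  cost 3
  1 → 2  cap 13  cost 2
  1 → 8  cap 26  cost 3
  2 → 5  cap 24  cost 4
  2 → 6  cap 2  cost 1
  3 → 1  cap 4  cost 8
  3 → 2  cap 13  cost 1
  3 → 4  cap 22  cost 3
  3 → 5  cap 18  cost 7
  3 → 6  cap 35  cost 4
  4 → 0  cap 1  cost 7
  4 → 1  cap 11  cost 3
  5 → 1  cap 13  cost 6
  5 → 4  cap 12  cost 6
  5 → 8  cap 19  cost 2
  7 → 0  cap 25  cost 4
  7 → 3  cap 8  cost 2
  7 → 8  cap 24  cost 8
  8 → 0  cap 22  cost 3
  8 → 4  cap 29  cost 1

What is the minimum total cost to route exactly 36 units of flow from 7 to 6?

Minimum cost for 36 units: 410

shortest-cost path #1: 7→3→2→6 push 2 @ unit cost 4 (adds 8)
shortest-cost path #2: 7→3→6 push 6 @ unit cost 6 (adds 36)
shortest-cost path #3: 7→0→6 push 5 @ unit cost 7 (adds 35)
shortest-cost path #4: 7→0→2→3→6 push 2 @ unit cost 8 (adds 16)
shortest-cost path #5: 7→0→3→6 push 18 @ unit cost 14 (adds 252)
shortest-cost path #6: 7→8→0→3→6 push 3 @ unit cost 21 (adds 63)
total cost = 410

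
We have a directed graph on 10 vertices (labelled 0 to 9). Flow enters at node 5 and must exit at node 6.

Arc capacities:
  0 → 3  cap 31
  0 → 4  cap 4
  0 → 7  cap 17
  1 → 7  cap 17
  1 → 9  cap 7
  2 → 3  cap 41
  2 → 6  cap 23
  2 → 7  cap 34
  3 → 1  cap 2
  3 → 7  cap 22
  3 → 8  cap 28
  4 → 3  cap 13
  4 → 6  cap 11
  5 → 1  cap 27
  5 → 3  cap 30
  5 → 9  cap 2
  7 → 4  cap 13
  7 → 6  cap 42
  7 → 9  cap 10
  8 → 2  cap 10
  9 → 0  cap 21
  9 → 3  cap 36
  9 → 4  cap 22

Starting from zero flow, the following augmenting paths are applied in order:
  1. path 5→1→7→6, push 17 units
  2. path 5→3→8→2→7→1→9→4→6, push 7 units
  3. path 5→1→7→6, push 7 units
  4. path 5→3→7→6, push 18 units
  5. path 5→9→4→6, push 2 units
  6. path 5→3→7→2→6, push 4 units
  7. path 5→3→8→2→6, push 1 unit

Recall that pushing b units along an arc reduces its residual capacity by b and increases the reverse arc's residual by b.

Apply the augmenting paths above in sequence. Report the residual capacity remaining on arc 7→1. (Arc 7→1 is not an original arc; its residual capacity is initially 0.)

Residual capacity of (7,1): 17

after path 1 (5→1→7→6, push 17): res(7,1)=17
after path 2 (5→3→8→2→7→1→9→4→6, push 7): res(7,1)=10
after path 3 (5→1→7→6, push 7): res(7,1)=17
after path 4 (5→3→7→6, push 18): res(7,1)=17
after path 5 (5→9→4→6, push 2): res(7,1)=17
after path 6 (5→3→7→2→6, push 4): res(7,1)=17
after path 7 (5→3→8→2→6, push 1): res(7,1)=17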